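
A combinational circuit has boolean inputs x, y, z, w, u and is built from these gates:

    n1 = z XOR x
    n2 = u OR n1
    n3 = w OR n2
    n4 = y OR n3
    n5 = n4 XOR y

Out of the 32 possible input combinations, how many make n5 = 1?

14

n5 = n4 XOR y must be 1, so n4 and y differ.
Enumerating the 32 input combinations, 14 give n5 = 1 and 18 give n5 = 0.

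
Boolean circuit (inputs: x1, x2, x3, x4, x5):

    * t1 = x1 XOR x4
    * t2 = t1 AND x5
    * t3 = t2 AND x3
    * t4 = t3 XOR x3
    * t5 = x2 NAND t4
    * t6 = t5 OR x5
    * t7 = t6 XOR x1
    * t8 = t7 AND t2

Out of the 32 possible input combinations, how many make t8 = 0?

28

t8 = t7 AND t2 must be 0, so at least one of t7, t2 is 0.
Enumerating the 32 input combinations, 28 give t8 = 0 and 4 give t8 = 1.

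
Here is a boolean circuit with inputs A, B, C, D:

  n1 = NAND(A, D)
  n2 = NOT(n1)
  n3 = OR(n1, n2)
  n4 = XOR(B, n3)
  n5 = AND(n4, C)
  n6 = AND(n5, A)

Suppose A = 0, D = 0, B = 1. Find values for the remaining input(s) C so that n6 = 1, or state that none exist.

With A = 0, D = 0, B = 1 fixed, none of the 2 settings of C give n6 = 1.
For example, with C=1:
n1 = NAND(A, D) = NAND(0, 0) = 1
n2 = NOT(n1) = NOT 1 = 0
n3 = OR(n1, n2) = OR(1, 0) = 1
n4 = XOR(B, n3) = XOR(1, 1) = 0
n5 = AND(n4, C) = AND(0, 1) = 0
n6 = AND(n5, A) = AND(0, 0) = 0
giving n6 = 0 ≠ 1.

no solution exists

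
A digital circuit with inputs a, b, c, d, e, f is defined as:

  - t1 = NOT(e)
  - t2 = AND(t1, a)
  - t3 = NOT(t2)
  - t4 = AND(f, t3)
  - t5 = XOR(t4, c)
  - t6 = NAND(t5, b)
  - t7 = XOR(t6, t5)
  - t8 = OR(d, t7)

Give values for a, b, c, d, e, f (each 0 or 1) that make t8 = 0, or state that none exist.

a=0, b=0, c=0, d=0, e=0, f=1

Check with a=0, b=0, c=0, d=0, e=0, f=1:
t1 = NOT(e) = NOT 0 = 1
t2 = AND(t1, a) = AND(1, 0) = 0
t3 = NOT(t2) = NOT 0 = 1
t4 = AND(f, t3) = AND(1, 1) = 1
t5 = XOR(t4, c) = XOR(1, 0) = 1
t6 = NAND(t5, b) = NAND(1, 0) = 1
t7 = XOR(t6, t5) = XOR(1, 1) = 0
t8 = OR(d, t7) = OR(0, 0) = 0
So t8 = 0 as required.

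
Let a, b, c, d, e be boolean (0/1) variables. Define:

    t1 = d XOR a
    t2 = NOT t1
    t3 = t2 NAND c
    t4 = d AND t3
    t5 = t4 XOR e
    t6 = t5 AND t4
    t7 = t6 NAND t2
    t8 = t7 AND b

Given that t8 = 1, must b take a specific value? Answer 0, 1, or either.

1

t8 = t7 AND b must be 1, so both t7 = 1 and b = 1.
t7 = t6 NAND t2 must be 1, so at least one of t6, t2 is 0.
Every assignment with t8 = 1 has b = 1; there are 15 such assignment(s).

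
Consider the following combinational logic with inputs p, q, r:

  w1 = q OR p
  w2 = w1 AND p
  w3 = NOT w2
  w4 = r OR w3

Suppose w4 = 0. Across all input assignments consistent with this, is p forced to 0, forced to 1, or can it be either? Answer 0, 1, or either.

1

w4 = r OR w3 must be 0, so both r = 0 and w3 = 0.
w3 = NOT w2 must be 0, so w2 = 1.
w2 = w1 AND p must be 1, so both w1 = 1 and p = 1.
Every assignment with w4 = 0 has p = 1; there are 2 such assignment(s).
  p=1, q=0, r=0
  p=1, q=1, r=0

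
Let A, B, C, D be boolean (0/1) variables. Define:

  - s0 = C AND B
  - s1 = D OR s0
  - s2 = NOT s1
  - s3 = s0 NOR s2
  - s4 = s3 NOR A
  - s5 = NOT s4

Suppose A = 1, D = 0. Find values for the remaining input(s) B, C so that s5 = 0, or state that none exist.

no solution exists

With A = 1, D = 0 fixed, none of the 4 settings of B, C give s5 = 0.
For example, with B=0, C=0:
s0 = C AND B = 0 AND 0 = 0
s1 = D OR s0 = 0 OR 0 = 0
s2 = NOT s1 = NOT 0 = 1
s3 = s0 NOR s2 = 0 NOR 1 = 0
s4 = s3 NOR A = 0 NOR 1 = 0
s5 = NOT s4 = NOT 0 = 1
giving s5 = 1 ≠ 0.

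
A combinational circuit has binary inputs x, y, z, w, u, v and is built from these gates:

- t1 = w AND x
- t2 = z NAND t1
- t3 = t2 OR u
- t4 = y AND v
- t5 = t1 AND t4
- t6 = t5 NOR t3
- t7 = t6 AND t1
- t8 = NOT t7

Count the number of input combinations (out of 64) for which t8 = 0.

t8 = NOT t7 must be 0, so t7 = 1.
t7 = t6 AND t1 must be 1, so both t6 = 1 and t1 = 1.
t6 = t5 NOR t3 must be 1, so both t5 = 0 and t3 = 0.
Enumerating the 64 input combinations, 3 give t8 = 0 and 61 give t8 = 1.

3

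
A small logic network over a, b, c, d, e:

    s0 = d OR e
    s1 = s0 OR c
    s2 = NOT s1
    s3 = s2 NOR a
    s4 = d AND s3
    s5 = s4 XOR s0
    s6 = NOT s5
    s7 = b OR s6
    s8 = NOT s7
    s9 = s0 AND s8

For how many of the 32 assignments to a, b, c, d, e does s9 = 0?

24

s9 = s0 AND s8 must be 0, so at least one of s0, s8 is 0.
Enumerating the 32 input combinations, 24 give s9 = 0 and 8 give s9 = 1.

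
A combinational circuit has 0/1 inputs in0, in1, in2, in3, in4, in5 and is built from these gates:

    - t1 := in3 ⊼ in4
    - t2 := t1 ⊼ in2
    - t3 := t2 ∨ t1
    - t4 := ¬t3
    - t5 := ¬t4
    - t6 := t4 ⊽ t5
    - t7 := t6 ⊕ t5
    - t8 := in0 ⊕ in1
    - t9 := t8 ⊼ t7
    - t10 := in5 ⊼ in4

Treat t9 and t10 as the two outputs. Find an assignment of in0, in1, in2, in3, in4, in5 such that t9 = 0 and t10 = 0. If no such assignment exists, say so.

in0=0, in1=1, in2=0, in3=0, in4=1, in5=1

Check with in0=0, in1=1, in2=0, in3=0, in4=1, in5=1:
t1 = in3 ⊼ in4 = 0 ⊼ 1 = 1
t2 = t1 ⊼ in2 = 1 ⊼ 0 = 1
t3 = t2 ∨ t1 = 1 ∨ 1 = 1
t4 = ¬t3 = ¬1 = 0
t5 = ¬t4 = ¬0 = 1
t6 = t4 ⊽ t5 = 0 ⊽ 1 = 0
t7 = t6 ⊕ t5 = 0 ⊕ 1 = 1
t8 = in0 ⊕ in1 = 0 ⊕ 1 = 1
t9 = t8 ⊼ t7 = 1 ⊼ 1 = 0
t10 = in5 ⊼ in4 = 1 ⊼ 1 = 0
So t9 = 0 and t10 = 0.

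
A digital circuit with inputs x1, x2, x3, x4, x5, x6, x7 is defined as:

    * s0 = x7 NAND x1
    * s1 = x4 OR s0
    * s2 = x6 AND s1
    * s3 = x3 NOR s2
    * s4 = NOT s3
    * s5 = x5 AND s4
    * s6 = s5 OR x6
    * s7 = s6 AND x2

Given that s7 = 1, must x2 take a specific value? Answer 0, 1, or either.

1

s7 = s6 AND x2 must be 1, so both s6 = 1 and x2 = 1.
s6 = s5 OR x6 must be 1, so at least one of s5, x6 is 1.
Every assignment with s7 = 1 has x2 = 1; there are 40 such assignment(s).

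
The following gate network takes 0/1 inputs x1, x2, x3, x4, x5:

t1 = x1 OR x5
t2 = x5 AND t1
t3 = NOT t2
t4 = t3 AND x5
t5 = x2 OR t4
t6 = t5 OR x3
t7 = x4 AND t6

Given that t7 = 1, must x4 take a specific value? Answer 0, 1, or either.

t7 = x4 AND t6 must be 1, so both x4 = 1 and t6 = 1.
t6 = t5 OR x3 must be 1, so at least one of t5, x3 is 1.
Every assignment with t7 = 1 has x4 = 1; there are 12 such assignment(s).

1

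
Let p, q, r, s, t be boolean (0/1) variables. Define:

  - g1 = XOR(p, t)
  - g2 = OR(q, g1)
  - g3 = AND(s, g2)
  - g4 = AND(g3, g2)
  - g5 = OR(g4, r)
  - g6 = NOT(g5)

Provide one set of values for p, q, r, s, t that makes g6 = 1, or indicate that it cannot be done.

p=0 q=1 r=0 s=0 t=1

g6 = NOT(g5) must be 1, so g5 = 0.
g5 = OR(g4, r) must be 0, so both g4 = 0 and r = 0.
Check with p=0 q=1 r=0 s=0 t=1:
g1 = XOR(p, t) = XOR(0, 1) = 1
g2 = OR(q, g1) = OR(1, 1) = 1
g3 = AND(s, g2) = AND(0, 1) = 0
g4 = AND(g3, g2) = AND(0, 1) = 0
g5 = OR(g4, r) = OR(0, 0) = 0
g6 = NOT(g5) = NOT 0 = 1
So g6 = 1 as required.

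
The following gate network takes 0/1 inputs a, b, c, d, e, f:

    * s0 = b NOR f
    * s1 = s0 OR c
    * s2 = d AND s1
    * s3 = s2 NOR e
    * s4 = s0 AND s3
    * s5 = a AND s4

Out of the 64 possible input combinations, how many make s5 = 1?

s5 = a AND s4 must be 1, so both a = 1 and s4 = 1.
s4 = s0 AND s3 must be 1, so both s0 = 1 and s3 = 1.
Enumerating the 64 input combinations, 2 give s5 = 1 and 62 give s5 = 0.

2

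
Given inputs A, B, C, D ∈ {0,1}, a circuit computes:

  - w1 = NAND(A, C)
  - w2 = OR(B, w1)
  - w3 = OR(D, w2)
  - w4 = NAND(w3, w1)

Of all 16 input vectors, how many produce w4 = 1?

4

w4 = NAND(w3, w1) must be 1, so at least one of w3, w1 is 0.
Enumerating the 16 input combinations, 4 give w4 = 1 and 12 give w4 = 0.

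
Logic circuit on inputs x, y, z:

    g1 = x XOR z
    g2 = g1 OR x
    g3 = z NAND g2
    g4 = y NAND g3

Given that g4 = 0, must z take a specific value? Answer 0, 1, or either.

0

g4 = y NAND g3 must be 0, so both y = 1 and g3 = 1.
g3 = z NAND g2 must be 1, so at least one of z, g2 is 0.
Every assignment with g4 = 0 has z = 0; there are 2 such assignment(s).
  x=0, y=1, z=0
  x=1, y=1, z=0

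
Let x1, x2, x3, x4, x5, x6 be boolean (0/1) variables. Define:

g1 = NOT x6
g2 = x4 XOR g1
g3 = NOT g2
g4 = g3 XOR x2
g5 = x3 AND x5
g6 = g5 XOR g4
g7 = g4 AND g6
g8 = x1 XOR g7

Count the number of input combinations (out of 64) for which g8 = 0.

32

g8 = x1 XOR g7 must be 0, so x1 and g7 are equal.
Enumerating the 64 input combinations, 32 give g8 = 0 and 32 give g8 = 1.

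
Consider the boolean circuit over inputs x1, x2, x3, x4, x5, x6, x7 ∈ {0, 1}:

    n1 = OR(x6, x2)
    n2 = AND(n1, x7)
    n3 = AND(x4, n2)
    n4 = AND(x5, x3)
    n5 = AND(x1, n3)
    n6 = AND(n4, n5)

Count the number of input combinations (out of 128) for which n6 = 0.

125

n6 = AND(n4, n5) must be 0, so at least one of n4, n5 is 0.
Enumerating the 128 input combinations, 125 give n6 = 0 and 3 give n6 = 1.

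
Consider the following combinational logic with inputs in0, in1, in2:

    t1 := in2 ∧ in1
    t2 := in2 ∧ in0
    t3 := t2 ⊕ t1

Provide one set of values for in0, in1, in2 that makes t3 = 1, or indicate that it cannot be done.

in0=0, in1=1, in2=1

t3 = t2 ⊕ t1 must be 1, so t2 and t1 differ.
Check with in0=0, in1=1, in2=1:
t1 = in2 ∧ in1 = 1 ∧ 1 = 1
t2 = in2 ∧ in0 = 1 ∧ 0 = 0
t3 = t2 ⊕ t1 = 0 ⊕ 1 = 1
So t3 = 1 as required.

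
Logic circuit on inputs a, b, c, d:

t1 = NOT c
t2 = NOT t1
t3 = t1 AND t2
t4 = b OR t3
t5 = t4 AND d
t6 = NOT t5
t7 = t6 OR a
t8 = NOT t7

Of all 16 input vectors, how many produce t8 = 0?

t8 = NOT t7 must be 0, so t7 = 1.
t7 = t6 OR a must be 1, so at least one of t6, a is 1.
Enumerating the 16 input combinations, 14 give t8 = 0 and 2 give t8 = 1.

14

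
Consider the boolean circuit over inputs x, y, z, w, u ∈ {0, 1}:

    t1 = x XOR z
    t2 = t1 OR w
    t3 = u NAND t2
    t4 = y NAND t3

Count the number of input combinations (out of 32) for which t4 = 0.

10

t4 = y NAND t3 must be 0, so both y = 1 and t3 = 1.
t3 = u NAND t2 must be 1, so at least one of u, t2 is 0.
Enumerating the 32 input combinations, 10 give t4 = 0 and 22 give t4 = 1.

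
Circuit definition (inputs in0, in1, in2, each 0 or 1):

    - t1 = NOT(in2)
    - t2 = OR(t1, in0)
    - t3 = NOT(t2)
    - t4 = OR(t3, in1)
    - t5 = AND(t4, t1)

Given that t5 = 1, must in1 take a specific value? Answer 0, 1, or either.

1

t5 = AND(t4, t1) must be 1, so both t4 = 1 and t1 = 1.
t4 = OR(t3, in1) must be 1, so at least one of t3, in1 is 1.
Every assignment with t5 = 1 has in1 = 1; there are 2 such assignment(s).
  in0=0, in1=1, in2=0
  in0=1, in1=1, in2=0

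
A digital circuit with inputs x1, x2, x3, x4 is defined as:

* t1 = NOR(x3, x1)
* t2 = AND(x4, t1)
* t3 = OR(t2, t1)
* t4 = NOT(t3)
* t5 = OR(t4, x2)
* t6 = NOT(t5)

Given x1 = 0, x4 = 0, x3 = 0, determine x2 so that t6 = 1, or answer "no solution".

x2=0

t6 = NOT(t5) must be 1, so t5 = 0.
t5 = OR(t4, x2) must be 0, so both t4 = 0 and x2 = 0.
Check with x1 = 0, x4 = 0, x3 = 0 and x2=0:
t1 = NOR(x3, x1) = NOR(0, 0) = 1
t2 = AND(x4, t1) = AND(0, 1) = 0
t3 = OR(t2, t1) = OR(0, 1) = 1
t4 = NOT(t3) = NOT 1 = 0
t5 = OR(t4, x2) = OR(0, 0) = 0
t6 = NOT(t5) = NOT 0 = 1
So t6 = 1.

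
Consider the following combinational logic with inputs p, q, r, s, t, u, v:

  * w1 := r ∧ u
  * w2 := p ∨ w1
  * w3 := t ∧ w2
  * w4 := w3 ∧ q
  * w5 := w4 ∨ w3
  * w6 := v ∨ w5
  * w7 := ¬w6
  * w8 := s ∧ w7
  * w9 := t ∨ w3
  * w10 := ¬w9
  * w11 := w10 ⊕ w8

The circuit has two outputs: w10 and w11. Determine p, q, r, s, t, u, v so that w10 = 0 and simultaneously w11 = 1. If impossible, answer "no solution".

Check with p=0, q=0, r=0, s=1, t=1, u=1, v=0:
w1 = r ∧ u = 0 ∧ 1 = 0
w2 = p ∨ w1 = 0 ∨ 0 = 0
w3 = t ∧ w2 = 1 ∧ 0 = 0
w4 = w3 ∧ q = 0 ∧ 0 = 0
w5 = w4 ∨ w3 = 0 ∨ 0 = 0
w6 = v ∨ w5 = 0 ∨ 0 = 0
w7 = ¬w6 = ¬0 = 1
w8 = s ∧ w7 = 1 ∧ 1 = 1
w9 = t ∨ w3 = 1 ∨ 0 = 1
w10 = ¬w9 = ¬1 = 0
w11 = w10 ⊕ w8 = 0 ⊕ 1 = 1
So w10 = 0 and w11 = 1.

p=0, q=0, r=0, s=1, t=1, u=1, v=0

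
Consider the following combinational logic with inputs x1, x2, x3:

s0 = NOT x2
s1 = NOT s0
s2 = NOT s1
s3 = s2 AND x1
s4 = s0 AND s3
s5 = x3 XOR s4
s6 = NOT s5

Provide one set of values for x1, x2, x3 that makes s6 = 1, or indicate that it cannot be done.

x1=1, x2=1, x3=0

s6 = NOT s5 must be 1, so s5 = 0.
s5 = x3 XOR s4 must be 0, so x3 and s4 are equal.
Check with x1=1, x2=1, x3=0:
s0 = NOT x2 = NOT 1 = 0
s1 = NOT s0 = NOT 0 = 1
s2 = NOT s1 = NOT 1 = 0
s3 = s2 AND x1 = 0 AND 1 = 0
s4 = s0 AND s3 = 0 AND 0 = 0
s5 = x3 XOR s4 = 0 XOR 0 = 0
s6 = NOT s5 = NOT 0 = 1
So s6 = 1 as required.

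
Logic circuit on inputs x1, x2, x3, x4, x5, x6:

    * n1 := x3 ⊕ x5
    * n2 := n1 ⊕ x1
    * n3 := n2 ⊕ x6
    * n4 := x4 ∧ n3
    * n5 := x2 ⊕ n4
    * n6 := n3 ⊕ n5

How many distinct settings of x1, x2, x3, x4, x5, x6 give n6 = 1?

32

n6 = n3 ⊕ n5 must be 1, so n3 and n5 differ.
Enumerating the 64 input combinations, 32 give n6 = 1 and 32 give n6 = 0.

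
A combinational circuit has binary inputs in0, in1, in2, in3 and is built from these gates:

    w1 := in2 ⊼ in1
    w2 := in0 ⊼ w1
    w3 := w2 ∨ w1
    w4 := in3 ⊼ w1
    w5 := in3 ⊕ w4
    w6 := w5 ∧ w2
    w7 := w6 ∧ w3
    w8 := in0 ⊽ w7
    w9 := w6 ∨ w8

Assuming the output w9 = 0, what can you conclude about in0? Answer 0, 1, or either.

1

w9 = w6 ∨ w8 must be 0, so both w6 = 0 and w8 = 0.
w6 = w5 ∧ w2 must be 0, so at least one of w5, w2 is 0.
w8 = in0 ⊽ w7 must be 0, so at least one of in0, w7 is 1.
Every assignment with w9 = 0 has in0 = 1; there are 7 such assignment(s).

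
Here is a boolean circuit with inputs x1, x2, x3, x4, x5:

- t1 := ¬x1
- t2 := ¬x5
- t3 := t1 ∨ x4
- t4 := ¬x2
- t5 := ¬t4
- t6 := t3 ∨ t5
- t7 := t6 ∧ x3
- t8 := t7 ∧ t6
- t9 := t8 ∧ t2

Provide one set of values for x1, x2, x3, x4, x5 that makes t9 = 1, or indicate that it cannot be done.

x1=0 x2=1 x3=1 x4=1 x5=0

t9 = t8 ∧ t2 must be 1, so both t8 = 1 and t2 = 1.
t8 = t7 ∧ t6 must be 1, so both t7 = 1 and t6 = 1.
Check with x1=0 x2=1 x3=1 x4=1 x5=0:
t1 = ¬x1 = ¬0 = 1
t2 = ¬x5 = ¬0 = 1
t3 = t1 ∨ x4 = 1 ∨ 1 = 1
t4 = ¬x2 = ¬1 = 0
t5 = ¬t4 = ¬0 = 1
t6 = t3 ∨ t5 = 1 ∨ 1 = 1
t7 = t6 ∧ x3 = 1 ∧ 1 = 1
t8 = t7 ∧ t6 = 1 ∧ 1 = 1
t9 = t8 ∧ t2 = 1 ∧ 1 = 1
So t9 = 1 as required.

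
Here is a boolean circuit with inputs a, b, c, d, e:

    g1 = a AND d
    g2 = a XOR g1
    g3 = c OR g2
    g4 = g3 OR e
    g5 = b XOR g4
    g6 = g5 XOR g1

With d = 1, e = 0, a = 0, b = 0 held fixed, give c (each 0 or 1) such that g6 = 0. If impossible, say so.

c=0

g6 = g5 XOR g1 must be 0, so g5 and g1 are equal.
Check with d = 1, e = 0, a = 0, b = 0 and c=0:
g1 = a AND d = 0 AND 1 = 0
g2 = a XOR g1 = 0 XOR 0 = 0
g3 = c OR g2 = 0 OR 0 = 0
g4 = g3 OR e = 0 OR 0 = 0
g5 = b XOR g4 = 0 XOR 0 = 0
g6 = g5 XOR g1 = 0 XOR 0 = 0
So g6 = 0.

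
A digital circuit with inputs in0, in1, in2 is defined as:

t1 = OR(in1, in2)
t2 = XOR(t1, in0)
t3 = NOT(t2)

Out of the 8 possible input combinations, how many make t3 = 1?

t3 = NOT(t2) must be 1, so t2 = 0.
t2 = XOR(t1, in0) must be 0, so t1 and in0 are equal.
Satisfying assignments:
  in0=0, in1=0, in2=0
  in0=1, in1=0, in2=1
  in0=1, in1=1, in2=0
  in0=1, in1=1, in2=1

4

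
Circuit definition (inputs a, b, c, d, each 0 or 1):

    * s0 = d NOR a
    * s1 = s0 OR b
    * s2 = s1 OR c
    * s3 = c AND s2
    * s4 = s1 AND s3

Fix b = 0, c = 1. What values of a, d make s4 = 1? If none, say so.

a=0, d=0

s4 = s1 AND s3 must be 1, so both s1 = 1 and s3 = 1.
Check with b = 0, c = 1 and a=0, d=0:
s0 = d NOR a = 0 NOR 0 = 1
s1 = s0 OR b = 1 OR 0 = 1
s2 = s1 OR c = 1 OR 1 = 1
s3 = c AND s2 = 1 AND 1 = 1
s4 = s1 AND s3 = 1 AND 1 = 1
So s4 = 1.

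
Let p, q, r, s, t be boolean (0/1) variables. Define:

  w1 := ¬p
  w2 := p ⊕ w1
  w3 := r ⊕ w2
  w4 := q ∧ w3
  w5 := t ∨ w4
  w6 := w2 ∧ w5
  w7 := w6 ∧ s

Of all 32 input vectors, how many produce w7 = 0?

w7 = w6 ∧ s must be 0, so at least one of w6, s is 0.
Enumerating the 32 input combinations, 22 give w7 = 0 and 10 give w7 = 1.

22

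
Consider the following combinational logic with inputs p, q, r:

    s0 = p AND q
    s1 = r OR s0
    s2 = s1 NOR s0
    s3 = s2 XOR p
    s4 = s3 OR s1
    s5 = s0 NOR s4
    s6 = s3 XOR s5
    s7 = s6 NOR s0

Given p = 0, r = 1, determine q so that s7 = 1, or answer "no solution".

q=0

s7 = s6 NOR s0 must be 1, so both s6 = 0 and s0 = 0.
Check with p = 0, r = 1 and q=0:
s0 = p AND q = 0 AND 0 = 0
s1 = r OR s0 = 1 OR 0 = 1
s2 = s1 NOR s0 = 1 NOR 0 = 0
s3 = s2 XOR p = 0 XOR 0 = 0
s4 = s3 OR s1 = 0 OR 1 = 1
s5 = s0 NOR s4 = 0 NOR 1 = 0
s6 = s3 XOR s5 = 0 XOR 0 = 0
s7 = s6 NOR s0 = 0 NOR 0 = 1
So s7 = 1.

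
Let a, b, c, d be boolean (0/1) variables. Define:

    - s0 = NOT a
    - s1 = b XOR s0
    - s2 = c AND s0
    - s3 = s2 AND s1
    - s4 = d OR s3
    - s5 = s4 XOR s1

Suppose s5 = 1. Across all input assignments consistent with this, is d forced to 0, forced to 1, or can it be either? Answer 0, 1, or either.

Both values of d occur among assignments with s5 = 1:
  d=0: a=0, b=0, c=0, d=0
  d=1: a=0, b=1, c=0, d=1

either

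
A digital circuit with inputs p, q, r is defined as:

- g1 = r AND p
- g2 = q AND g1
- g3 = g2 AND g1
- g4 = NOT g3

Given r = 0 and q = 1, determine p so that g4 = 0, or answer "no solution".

With r = 0 and q = 1 fixed, none of the 2 settings of p give g4 = 0.
For example, with p=1:
g1 = r AND p = 0 AND 1 = 0
g2 = q AND g1 = 1 AND 0 = 0
g3 = g2 AND g1 = 0 AND 0 = 0
g4 = NOT g3 = NOT 0 = 1
giving g4 = 1 ≠ 0.

no solution exists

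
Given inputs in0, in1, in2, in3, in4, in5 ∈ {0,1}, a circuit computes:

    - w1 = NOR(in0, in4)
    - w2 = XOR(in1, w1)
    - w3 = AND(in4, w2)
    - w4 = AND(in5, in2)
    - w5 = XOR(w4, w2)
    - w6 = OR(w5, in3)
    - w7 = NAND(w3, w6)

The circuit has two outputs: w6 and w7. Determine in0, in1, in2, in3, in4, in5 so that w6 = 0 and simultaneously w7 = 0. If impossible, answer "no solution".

no solution exists

Across all 64 input combinations, none give both w6 = 0 and w7 = 0.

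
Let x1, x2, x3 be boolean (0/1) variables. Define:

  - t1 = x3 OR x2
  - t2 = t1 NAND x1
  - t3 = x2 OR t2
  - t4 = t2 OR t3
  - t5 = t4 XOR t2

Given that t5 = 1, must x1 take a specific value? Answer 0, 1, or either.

t5 = t4 XOR t2 must be 1, so t4 and t2 differ.
Every assignment with t5 = 1 has x1 = 1; there are 2 such assignment(s).
  x1=1, x2=1, x3=0
  x1=1, x2=1, x3=1

1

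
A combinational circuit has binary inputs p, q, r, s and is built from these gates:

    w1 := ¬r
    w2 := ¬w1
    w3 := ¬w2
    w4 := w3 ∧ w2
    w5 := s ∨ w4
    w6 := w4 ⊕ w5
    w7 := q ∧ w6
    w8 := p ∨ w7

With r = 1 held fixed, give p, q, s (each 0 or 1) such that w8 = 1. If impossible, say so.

Check with r = 1 and p=1, q=1, s=0:
w1 = ¬r = ¬1 = 0
w2 = ¬w1 = ¬0 = 1
w3 = ¬w2 = ¬1 = 0
w4 = w3 ∧ w2 = 0 ∧ 1 = 0
w5 = s ∨ w4 = 0 ∨ 0 = 0
w6 = w4 ⊕ w5 = 0 ⊕ 0 = 0
w7 = q ∧ w6 = 1 ∧ 0 = 0
w8 = p ∨ w7 = 1 ∨ 0 = 1
So w8 = 1.

p=1 q=1 s=0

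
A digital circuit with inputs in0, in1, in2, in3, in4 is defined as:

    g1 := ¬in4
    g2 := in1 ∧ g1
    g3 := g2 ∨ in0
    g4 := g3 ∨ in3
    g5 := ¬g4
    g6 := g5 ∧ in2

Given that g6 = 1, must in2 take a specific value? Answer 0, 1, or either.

g6 = g5 ∧ in2 must be 1, so both g5 = 1 and in2 = 1.
g5 = ¬g4 must be 1, so g4 = 0.
g4 = g3 ∨ in3 must be 0, so both g3 = 0 and in3 = 0.
Every assignment with g6 = 1 has in2 = 1; there are 3 such assignment(s).
  in0=0, in1=0, in2=1, in3=0, in4=0
  in0=0, in1=0, in2=1, in3=0, in4=1
  in0=0, in1=1, in2=1, in3=0, in4=1

1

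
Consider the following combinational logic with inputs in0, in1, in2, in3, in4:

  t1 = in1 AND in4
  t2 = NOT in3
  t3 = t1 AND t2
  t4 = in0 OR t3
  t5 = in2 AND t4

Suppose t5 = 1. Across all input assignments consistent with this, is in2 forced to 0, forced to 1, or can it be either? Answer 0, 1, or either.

t5 = in2 AND t4 must be 1, so both in2 = 1 and t4 = 1.
Every assignment with t5 = 1 has in2 = 1; there are 9 such assignment(s).

1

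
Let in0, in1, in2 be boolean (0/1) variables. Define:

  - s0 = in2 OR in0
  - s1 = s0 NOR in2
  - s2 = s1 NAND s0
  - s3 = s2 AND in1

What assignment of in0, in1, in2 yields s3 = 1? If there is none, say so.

in0=0, in1=1, in2=1

s3 = s2 AND in1 must be 1, so both s2 = 1 and in1 = 1.
Check with in0=0, in1=1, in2=1:
s0 = in2 OR in0 = 1 OR 0 = 1
s1 = s0 NOR in2 = 1 NOR 1 = 0
s2 = s1 NAND s0 = 0 NAND 1 = 1
s3 = s2 AND in1 = 1 AND 1 = 1
So s3 = 1 as required.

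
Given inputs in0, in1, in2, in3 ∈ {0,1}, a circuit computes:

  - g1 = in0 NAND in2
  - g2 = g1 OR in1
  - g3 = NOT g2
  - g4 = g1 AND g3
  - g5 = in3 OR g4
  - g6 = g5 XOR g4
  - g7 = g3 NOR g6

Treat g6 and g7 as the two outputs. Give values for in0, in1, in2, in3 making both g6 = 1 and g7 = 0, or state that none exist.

in0=0 in1=1 in2=1 in3=1

Check with in0=0 in1=1 in2=1 in3=1:
g1 = in0 NAND in2 = 0 NAND 1 = 1
g2 = g1 OR in1 = 1 OR 1 = 1
g3 = NOT g2 = NOT 1 = 0
g4 = g1 AND g3 = 1 AND 0 = 0
g5 = in3 OR g4 = 1 OR 0 = 1
g6 = g5 XOR g4 = 1 XOR 0 = 1
g7 = g3 NOR g6 = 0 NOR 1 = 0
So g6 = 1 and g7 = 0.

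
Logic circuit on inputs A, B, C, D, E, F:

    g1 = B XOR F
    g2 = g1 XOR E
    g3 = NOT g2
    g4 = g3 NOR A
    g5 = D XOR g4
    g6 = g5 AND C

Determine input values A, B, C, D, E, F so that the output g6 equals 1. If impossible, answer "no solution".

A=0, B=1, C=1, D=0, E=0, F=0

g6 = g5 AND C must be 1, so both g5 = 1 and C = 1.
g5 = D XOR g4 must be 1, so D and g4 differ.
Check with A=0, B=1, C=1, D=0, E=0, F=0:
g1 = B XOR F = 1 XOR 0 = 1
g2 = g1 XOR E = 1 XOR 0 = 1
g3 = NOT g2 = NOT 1 = 0
g4 = g3 NOR A = 0 NOR 0 = 1
g5 = D XOR g4 = 0 XOR 1 = 1
g6 = g5 AND C = 1 AND 1 = 1
So g6 = 1 as required.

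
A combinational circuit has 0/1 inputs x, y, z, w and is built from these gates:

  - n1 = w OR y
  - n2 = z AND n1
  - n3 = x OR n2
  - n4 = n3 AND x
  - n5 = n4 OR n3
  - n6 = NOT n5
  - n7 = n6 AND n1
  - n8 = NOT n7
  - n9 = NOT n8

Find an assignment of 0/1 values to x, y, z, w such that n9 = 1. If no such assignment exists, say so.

x=0, y=0, z=0, w=1

n9 = NOT n8 must be 1, so n8 = 0.
n8 = NOT n7 must be 0, so n7 = 1.
n7 = n6 AND n1 must be 1, so both n6 = 1 and n1 = 1.
Check with x=0, y=0, z=0, w=1:
n1 = w OR y = 1 OR 0 = 1
n2 = z AND n1 = 0 AND 1 = 0
n3 = x OR n2 = 0 OR 0 = 0
n4 = n3 AND x = 0 AND 0 = 0
n5 = n4 OR n3 = 0 OR 0 = 0
n6 = NOT n5 = NOT 0 = 1
n7 = n6 AND n1 = 1 AND 1 = 1
n8 = NOT n7 = NOT 1 = 0
n9 = NOT n8 = NOT 0 = 1
So n9 = 1 as required.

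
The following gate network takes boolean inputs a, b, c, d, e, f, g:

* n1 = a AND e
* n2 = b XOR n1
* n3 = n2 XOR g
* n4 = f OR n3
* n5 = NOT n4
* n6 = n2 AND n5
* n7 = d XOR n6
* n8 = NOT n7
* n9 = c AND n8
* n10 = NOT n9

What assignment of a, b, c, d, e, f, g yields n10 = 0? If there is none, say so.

n10 = NOT n9 must be 0, so n9 = 1.
Check with a=0 b=1 c=1 d=0 e=1 f=1 g=1:
n1 = a AND e = 0 AND 1 = 0
n2 = b XOR n1 = 1 XOR 0 = 1
n3 = n2 XOR g = 1 XOR 1 = 0
n4 = f OR n3 = 1 OR 0 = 1
n5 = NOT n4 = NOT 1 = 0
n6 = n2 AND n5 = 1 AND 0 = 0
n7 = d XOR n6 = 0 XOR 0 = 0
n8 = NOT n7 = NOT 0 = 1
n9 = c AND n8 = 1 AND 1 = 1
n10 = NOT n9 = NOT 1 = 0
So n10 = 0 as required.

a=0 b=1 c=1 d=0 e=1 f=1 g=1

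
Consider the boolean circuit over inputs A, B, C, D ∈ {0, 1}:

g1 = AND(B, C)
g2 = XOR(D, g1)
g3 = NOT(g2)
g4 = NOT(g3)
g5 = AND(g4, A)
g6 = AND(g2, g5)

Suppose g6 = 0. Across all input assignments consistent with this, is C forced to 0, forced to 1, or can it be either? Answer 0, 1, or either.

either

Both values of C occur among assignments with g6 = 0:
  C=0: A=0, B=0, C=0, D=0
  C=1: A=0, B=0, C=1, D=0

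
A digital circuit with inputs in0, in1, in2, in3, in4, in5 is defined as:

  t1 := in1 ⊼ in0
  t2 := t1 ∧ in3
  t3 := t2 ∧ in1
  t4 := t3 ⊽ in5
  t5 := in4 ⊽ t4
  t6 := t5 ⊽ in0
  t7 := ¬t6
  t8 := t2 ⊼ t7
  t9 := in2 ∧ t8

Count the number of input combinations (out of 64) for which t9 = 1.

t9 = in2 ∧ t8 must be 1, so both in2 = 1 and t8 = 1.
t8 = t2 ⊼ t7 must be 1, so at least one of t2, t7 is 0.
Enumerating the 64 input combinations, 25 give t9 = 1 and 39 give t9 = 0.

25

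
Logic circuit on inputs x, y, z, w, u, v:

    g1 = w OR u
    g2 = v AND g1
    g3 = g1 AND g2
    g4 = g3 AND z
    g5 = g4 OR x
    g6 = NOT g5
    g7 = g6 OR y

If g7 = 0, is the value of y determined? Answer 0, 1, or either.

g7 = g6 OR y must be 0, so both g6 = 0 and y = 0.
g6 = NOT g5 must be 0, so g5 = 1.
g5 = g4 OR x must be 1, so at least one of g4, x is 1.
Every assignment with g7 = 0 has y = 0; there are 19 such assignment(s).

0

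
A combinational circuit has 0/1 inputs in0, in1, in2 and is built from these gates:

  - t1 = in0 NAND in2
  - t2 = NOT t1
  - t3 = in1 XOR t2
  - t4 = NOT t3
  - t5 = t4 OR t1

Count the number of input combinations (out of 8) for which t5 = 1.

7

t5 = t4 OR t1 must be 1, so at least one of t4, t1 is 1.
Enumerating the 8 input combinations, 7 give t5 = 1 and 1 give t5 = 0.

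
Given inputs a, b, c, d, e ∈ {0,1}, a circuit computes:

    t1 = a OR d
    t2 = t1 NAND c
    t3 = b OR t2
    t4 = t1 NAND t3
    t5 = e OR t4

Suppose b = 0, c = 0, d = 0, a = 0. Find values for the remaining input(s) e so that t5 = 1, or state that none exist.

e=1

t5 = e OR t4 must be 1, so at least one of e, t4 is 1.
Check with b = 0, c = 0, d = 0, a = 0 and e=1:
t1 = a OR d = 0 OR 0 = 0
t2 = t1 NAND c = 0 NAND 0 = 1
t3 = b OR t2 = 0 OR 1 = 1
t4 = t1 NAND t3 = 0 NAND 1 = 1
t5 = e OR t4 = 1 OR 1 = 1
So t5 = 1.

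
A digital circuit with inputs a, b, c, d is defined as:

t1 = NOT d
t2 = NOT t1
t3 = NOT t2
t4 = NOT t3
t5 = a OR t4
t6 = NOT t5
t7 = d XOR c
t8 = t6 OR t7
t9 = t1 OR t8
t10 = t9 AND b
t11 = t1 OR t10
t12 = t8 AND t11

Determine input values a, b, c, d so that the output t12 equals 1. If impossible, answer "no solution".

t12 = t8 AND t11 must be 1, so both t8 = 1 and t11 = 1.
Check with a=0 b=1 c=0 d=1:
t1 = NOT d = NOT 1 = 0
t2 = NOT t1 = NOT 0 = 1
t3 = NOT t2 = NOT 1 = 0
t4 = NOT t3 = NOT 0 = 1
t5 = a OR t4 = 0 OR 1 = 1
t6 = NOT t5 = NOT 1 = 0
t7 = d XOR c = 1 XOR 0 = 1
t8 = t6 OR t7 = 0 OR 1 = 1
t9 = t1 OR t8 = 0 OR 1 = 1
t10 = t9 AND b = 1 AND 1 = 1
t11 = t1 OR t10 = 0 OR 1 = 1
t12 = t8 AND t11 = 1 AND 1 = 1
So t12 = 1 as required.

a=0 b=1 c=0 d=1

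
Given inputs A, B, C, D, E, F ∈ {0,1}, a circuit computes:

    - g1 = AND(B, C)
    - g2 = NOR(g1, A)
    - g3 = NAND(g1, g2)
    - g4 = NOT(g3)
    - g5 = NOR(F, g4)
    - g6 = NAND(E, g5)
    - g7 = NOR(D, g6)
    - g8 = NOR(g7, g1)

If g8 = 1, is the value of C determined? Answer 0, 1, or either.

either

Both values of C occur among assignments with g8 = 1:
  C=0: A=0, B=0, C=0, D=0, E=0, F=0
  C=1: A=0, B=0, C=1, D=0, E=0, F=0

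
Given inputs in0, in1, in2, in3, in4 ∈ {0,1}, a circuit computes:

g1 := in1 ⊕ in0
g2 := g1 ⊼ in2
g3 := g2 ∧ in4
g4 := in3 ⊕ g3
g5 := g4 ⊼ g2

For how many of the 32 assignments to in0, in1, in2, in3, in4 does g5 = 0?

12

g5 = g4 ⊼ g2 must be 0, so both g4 = 1 and g2 = 1.
g4 = in3 ⊕ g3 must be 1, so in3 and g3 differ.
Enumerating the 32 input combinations, 12 give g5 = 0 and 20 give g5 = 1.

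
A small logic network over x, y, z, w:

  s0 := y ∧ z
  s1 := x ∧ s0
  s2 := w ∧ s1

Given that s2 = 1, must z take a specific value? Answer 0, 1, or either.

1

s2 = w ∧ s1 must be 1, so both w = 1 and s1 = 1.
s1 = x ∧ s0 must be 1, so both x = 1 and s0 = 1.
Every assignment with s2 = 1 has z = 1; there are 1 such assignment(s).
  x=1, y=1, z=1, w=1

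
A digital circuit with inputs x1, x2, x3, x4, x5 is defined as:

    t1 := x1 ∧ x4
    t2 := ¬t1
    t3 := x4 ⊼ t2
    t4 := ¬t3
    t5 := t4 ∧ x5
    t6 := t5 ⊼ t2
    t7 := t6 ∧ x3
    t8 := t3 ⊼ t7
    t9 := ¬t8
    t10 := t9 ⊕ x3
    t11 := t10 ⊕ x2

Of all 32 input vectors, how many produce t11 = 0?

t11 = t10 ⊕ x2 must be 0, so t10 and x2 are equal.
Enumerating the 32 input combinations, 16 give t11 = 0 and 16 give t11 = 1.

16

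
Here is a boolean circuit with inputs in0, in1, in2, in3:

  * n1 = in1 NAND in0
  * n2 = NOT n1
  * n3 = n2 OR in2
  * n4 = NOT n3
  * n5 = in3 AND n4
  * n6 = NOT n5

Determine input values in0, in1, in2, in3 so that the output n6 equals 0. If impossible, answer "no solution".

n6 = NOT n5 must be 0, so n5 = 1.
n5 = in3 AND n4 must be 1, so both in3 = 1 and n4 = 1.
Check with in0=0 in1=0 in2=0 in3=1:
n1 = in1 NAND in0 = 0 NAND 0 = 1
n2 = NOT n1 = NOT 1 = 0
n3 = n2 OR in2 = 0 OR 0 = 0
n4 = NOT n3 = NOT 0 = 1
n5 = in3 AND n4 = 1 AND 1 = 1
n6 = NOT n5 = NOT 1 = 0
So n6 = 0 as required.

in0=0 in1=0 in2=0 in3=1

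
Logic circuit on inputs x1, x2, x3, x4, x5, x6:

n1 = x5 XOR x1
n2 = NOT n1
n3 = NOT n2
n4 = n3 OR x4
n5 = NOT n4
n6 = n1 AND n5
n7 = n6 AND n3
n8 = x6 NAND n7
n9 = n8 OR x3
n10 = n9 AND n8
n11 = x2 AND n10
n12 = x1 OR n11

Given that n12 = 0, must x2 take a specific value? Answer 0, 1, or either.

n12 = x1 OR n11 must be 0, so both x1 = 0 and n11 = 0.
n11 = x2 AND n10 must be 0, so at least one of x2, n10 is 0.
Every assignment with n12 = 0 has x2 = 0; there are 16 such assignment(s).

0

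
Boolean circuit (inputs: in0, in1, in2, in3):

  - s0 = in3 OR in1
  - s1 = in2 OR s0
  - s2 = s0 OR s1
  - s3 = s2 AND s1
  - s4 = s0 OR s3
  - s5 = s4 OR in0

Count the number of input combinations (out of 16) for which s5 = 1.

s5 = s4 OR in0 must be 1, so at least one of s4, in0 is 1.
Enumerating the 16 input combinations, 15 give s5 = 1 and 1 give s5 = 0.

15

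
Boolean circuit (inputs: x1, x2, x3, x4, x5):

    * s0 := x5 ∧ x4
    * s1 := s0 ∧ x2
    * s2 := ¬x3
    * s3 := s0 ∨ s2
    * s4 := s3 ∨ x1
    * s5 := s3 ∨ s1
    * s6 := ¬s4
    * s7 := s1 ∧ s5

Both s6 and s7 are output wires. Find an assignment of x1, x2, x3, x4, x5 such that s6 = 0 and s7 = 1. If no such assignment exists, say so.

Check with x1=0, x2=1, x3=0, x4=1, x5=1:
s0 = x5 ∧ x4 = 1 ∧ 1 = 1
s1 = s0 ∧ x2 = 1 ∧ 1 = 1
s2 = ¬x3 = ¬0 = 1
s3 = s0 ∨ s2 = 1 ∨ 1 = 1
s4 = s3 ∨ x1 = 1 ∨ 0 = 1
s5 = s3 ∨ s1 = 1 ∨ 1 = 1
s6 = ¬s4 = ¬1 = 0
s7 = s1 ∧ s5 = 1 ∧ 1 = 1
So s6 = 0 and s7 = 1.

x1=0, x2=1, x3=0, x4=1, x5=1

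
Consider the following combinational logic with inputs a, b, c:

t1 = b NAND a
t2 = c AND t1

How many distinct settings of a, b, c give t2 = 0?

t2 = c AND t1 must be 0, so at least one of c, t1 is 0.
Enumerating the 8 input combinations, 5 give t2 = 0 and 3 give t2 = 1.

5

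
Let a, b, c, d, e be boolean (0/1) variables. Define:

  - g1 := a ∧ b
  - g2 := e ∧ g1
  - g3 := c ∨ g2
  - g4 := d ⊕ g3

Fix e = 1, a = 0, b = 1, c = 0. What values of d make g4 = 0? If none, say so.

d=0

g4 = d ⊕ g3 must be 0, so d and g3 are equal.
Check with e = 1, a = 0, b = 1, c = 0 and d=0:
g1 = a ∧ b = 0 ∧ 1 = 0
g2 = e ∧ g1 = 1 ∧ 0 = 0
g3 = c ∨ g2 = 0 ∨ 0 = 0
g4 = d ⊕ g3 = 0 ⊕ 0 = 0
So g4 = 0.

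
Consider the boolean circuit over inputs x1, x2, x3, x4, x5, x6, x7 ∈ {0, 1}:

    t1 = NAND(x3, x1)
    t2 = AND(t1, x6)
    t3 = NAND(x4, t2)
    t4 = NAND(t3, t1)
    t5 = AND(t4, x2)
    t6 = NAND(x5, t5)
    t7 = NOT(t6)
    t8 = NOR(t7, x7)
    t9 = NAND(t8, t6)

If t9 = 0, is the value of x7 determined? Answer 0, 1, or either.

t9 = NAND(t8, t6) must be 0, so both t8 = 1 and t6 = 1.
t8 = NOR(t7, x7) must be 1, so both t7 = 0 and x7 = 0.
t6 = NAND(x5, t5) must be 1, so at least one of x5, t5 is 0.
Every assignment with t9 = 0 has x7 = 0; there are 57 such assignment(s).

0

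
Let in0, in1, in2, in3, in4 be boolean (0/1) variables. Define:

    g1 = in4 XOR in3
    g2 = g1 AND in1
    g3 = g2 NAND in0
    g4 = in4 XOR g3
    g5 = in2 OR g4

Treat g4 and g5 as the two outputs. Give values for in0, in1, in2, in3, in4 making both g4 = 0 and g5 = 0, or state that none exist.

Check with in0=0, in1=0, in2=0, in3=1, in4=1:
g1 = in4 XOR in3 = 1 XOR 1 = 0
g2 = g1 AND in1 = 0 AND 0 = 0
g3 = g2 NAND in0 = 0 NAND 0 = 1
g4 = in4 XOR g3 = 1 XOR 1 = 0
g5 = in2 OR g4 = 0 OR 0 = 0
So g4 = 0 and g5 = 0.

in0=0, in1=0, in2=0, in3=1, in4=1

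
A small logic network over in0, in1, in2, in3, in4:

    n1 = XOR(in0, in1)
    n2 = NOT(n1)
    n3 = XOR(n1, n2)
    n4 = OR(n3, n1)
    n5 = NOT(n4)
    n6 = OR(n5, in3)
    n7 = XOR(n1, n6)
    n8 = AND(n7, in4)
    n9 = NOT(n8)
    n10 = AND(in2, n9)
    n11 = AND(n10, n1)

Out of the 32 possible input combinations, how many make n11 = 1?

6

n11 = AND(n10, n1) must be 1, so both n10 = 1 and n1 = 1.
Satisfying assignments:
  in0=0, in1=1, in2=1, in3=0, in4=0
  in0=0, in1=1, in2=1, in3=1, in4=0
  in0=0, in1=1, in2=1, in3=1, in4=1
  in0=1, in1=0, in2=1, in3=0, in4=0
  in0=1, in1=0, in2=1, in3=1, in4=0
  in0=1, in1=0, in2=1, in3=1, in4=1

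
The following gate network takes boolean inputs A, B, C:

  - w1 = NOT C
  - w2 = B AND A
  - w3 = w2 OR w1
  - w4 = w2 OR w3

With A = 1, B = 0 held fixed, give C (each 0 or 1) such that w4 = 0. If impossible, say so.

w4 = w2 OR w3 must be 0, so both w2 = 0 and w3 = 0.
w2 = B AND A must be 0, so at least one of B, A is 0.
Check with A = 1, B = 0 and C=1:
w1 = NOT C = NOT 1 = 0
w2 = B AND A = 0 AND 1 = 0
w3 = w2 OR w1 = 0 OR 0 = 0
w4 = w2 OR w3 = 0 OR 0 = 0
So w4 = 0.

C=1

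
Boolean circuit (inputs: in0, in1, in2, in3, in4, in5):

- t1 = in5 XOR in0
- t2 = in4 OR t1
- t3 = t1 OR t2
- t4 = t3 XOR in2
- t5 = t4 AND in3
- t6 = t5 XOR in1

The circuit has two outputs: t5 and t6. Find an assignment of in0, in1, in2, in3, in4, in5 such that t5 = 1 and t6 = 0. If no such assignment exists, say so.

Check with in0=1, in1=1, in2=0, in3=1, in4=1, in5=0:
t1 = in5 XOR in0 = 0 XOR 1 = 1
t2 = in4 OR t1 = 1 OR 1 = 1
t3 = t1 OR t2 = 1 OR 1 = 1
t4 = t3 XOR in2 = 1 XOR 0 = 1
t5 = t4 AND in3 = 1 AND 1 = 1
t6 = t5 XOR in1 = 1 XOR 1 = 0
So t5 = 1 and t6 = 0.

in0=1, in1=1, in2=0, in3=1, in4=1, in5=0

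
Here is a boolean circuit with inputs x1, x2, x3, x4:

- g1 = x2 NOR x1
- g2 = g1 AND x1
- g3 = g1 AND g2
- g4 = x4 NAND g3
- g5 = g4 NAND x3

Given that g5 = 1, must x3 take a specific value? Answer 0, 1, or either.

g5 = g4 NAND x3 must be 1, so at least one of g4, x3 is 0.
Every assignment with g5 = 1 has x3 = 0; there are 8 such assignment(s).

0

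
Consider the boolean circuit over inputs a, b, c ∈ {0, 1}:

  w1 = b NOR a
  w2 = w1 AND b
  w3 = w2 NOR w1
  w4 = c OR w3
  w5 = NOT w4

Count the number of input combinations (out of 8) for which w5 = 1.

w5 = NOT w4 must be 1, so w4 = 0.
Satisfying assignments:
  a=0, b=0, c=0

1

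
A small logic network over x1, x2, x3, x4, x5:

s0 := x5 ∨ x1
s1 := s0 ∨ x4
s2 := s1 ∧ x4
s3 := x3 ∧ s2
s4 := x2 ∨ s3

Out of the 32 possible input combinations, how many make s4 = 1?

s4 = x2 ∨ s3 must be 1, so at least one of x2, s3 is 1.
Enumerating the 32 input combinations, 20 give s4 = 1 and 12 give s4 = 0.

20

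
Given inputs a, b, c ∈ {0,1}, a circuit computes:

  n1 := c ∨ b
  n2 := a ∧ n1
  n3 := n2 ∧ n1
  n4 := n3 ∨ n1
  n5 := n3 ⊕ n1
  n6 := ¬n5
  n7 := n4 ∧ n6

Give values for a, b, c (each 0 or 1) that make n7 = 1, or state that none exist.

Check with a=1, b=0, c=1:
n1 = c ∨ b = 1 ∨ 0 = 1
n2 = a ∧ n1 = 1 ∧ 1 = 1
n3 = n2 ∧ n1 = 1 ∧ 1 = 1
n4 = n3 ∨ n1 = 1 ∨ 1 = 1
n5 = n3 ⊕ n1 = 1 ⊕ 1 = 0
n6 = ¬n5 = ¬0 = 1
n7 = n4 ∧ n6 = 1 ∧ 1 = 1
So n7 = 1 as required.

a=1, b=0, c=1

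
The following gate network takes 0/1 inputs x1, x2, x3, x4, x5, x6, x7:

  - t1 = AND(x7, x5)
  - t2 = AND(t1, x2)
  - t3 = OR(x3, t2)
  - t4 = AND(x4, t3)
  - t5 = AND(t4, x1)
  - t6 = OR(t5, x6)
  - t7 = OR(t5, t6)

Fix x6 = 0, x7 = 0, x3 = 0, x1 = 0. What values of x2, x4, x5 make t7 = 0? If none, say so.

t7 = OR(t5, t6) must be 0, so both t5 = 0 and t6 = 0.
t5 = AND(t4, x1) must be 0, so at least one of t4, x1 is 0.
Check with x6 = 0, x7 = 0, x3 = 0, x1 = 0 and x2=0, x4=0, x5=1:
t1 = AND(x7, x5) = AND(0, 1) = 0
t2 = AND(t1, x2) = AND(0, 0) = 0
t3 = OR(x3, t2) = OR(0, 0) = 0
t4 = AND(x4, t3) = AND(0, 0) = 0
t5 = AND(t4, x1) = AND(0, 0) = 0
t6 = OR(t5, x6) = OR(0, 0) = 0
t7 = OR(t5, t6) = OR(0, 0) = 0
So t7 = 0.

x2=0, x4=0, x5=1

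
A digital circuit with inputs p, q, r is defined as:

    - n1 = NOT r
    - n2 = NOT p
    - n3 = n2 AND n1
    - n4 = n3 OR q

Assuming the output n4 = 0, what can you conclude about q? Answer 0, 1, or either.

n4 = n3 OR q must be 0, so both n3 = 0 and q = 0.
n3 = n2 AND n1 must be 0, so at least one of n2, n1 is 0.
Every assignment with n4 = 0 has q = 0; there are 3 such assignment(s).
  p=0, q=0, r=1
  p=1, q=0, r=0
  p=1, q=0, r=1

0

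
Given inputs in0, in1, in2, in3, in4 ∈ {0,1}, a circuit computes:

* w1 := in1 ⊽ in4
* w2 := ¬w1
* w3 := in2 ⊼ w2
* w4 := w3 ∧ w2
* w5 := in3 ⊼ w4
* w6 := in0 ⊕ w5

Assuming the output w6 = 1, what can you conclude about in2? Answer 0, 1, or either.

Both values of in2 occur among assignments with w6 = 1:
  in2=0: in0=0, in1=0, in2=0, in3=0, in4=0
  in2=1: in0=0, in1=0, in2=1, in3=0, in4=0

either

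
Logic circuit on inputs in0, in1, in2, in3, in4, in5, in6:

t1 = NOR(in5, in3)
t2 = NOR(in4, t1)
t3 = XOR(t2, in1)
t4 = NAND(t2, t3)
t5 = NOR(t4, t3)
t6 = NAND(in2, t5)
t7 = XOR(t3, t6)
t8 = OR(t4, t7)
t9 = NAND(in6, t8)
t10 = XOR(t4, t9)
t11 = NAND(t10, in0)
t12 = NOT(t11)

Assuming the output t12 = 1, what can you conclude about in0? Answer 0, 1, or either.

t12 = NOT(t11) must be 1, so t11 = 0.
Every assignment with t12 = 1 has in0 = 1; there are 38 such assignment(s).

1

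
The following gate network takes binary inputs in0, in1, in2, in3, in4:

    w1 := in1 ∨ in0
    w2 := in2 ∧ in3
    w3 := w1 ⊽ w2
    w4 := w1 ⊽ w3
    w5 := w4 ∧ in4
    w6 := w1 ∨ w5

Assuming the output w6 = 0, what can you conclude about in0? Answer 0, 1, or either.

0

w6 = w1 ∨ w5 must be 0, so both w1 = 0 and w5 = 0.
w1 = in1 ∨ in0 must be 0, so both in1 = 0 and in0 = 0.
Every assignment with w6 = 0 has in0 = 0; there are 7 such assignment(s).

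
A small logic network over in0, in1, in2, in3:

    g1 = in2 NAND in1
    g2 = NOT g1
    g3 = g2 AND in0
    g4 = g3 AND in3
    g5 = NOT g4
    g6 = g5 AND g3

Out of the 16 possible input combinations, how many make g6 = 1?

g6 = g5 AND g3 must be 1, so both g5 = 1 and g3 = 1.
Enumerating the 16 input combinations, 1 give g6 = 1 and 15 give g6 = 0.

1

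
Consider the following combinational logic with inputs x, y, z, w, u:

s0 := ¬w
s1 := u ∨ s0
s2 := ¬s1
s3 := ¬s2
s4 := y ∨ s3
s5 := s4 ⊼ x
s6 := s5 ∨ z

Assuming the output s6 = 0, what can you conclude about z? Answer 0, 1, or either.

0

s6 = s5 ∨ z must be 0, so both s5 = 0 and z = 0.
s5 = s4 ⊼ x must be 0, so both s4 = 1 and x = 1.
Every assignment with s6 = 0 has z = 0; there are 7 such assignment(s).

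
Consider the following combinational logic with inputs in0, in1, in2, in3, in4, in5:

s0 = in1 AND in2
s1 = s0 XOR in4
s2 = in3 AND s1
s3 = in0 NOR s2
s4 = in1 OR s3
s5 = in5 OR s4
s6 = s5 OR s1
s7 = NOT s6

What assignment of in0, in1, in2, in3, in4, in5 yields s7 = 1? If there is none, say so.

in0=1, in1=0, in2=1, in3=0, in4=0, in5=0

s7 = NOT s6 must be 1, so s6 = 0.
s6 = s5 OR s1 must be 0, so both s5 = 0 and s1 = 0.
Check with in0=1, in1=0, in2=1, in3=0, in4=0, in5=0:
s0 = in1 AND in2 = 0 AND 1 = 0
s1 = s0 XOR in4 = 0 XOR 0 = 0
s2 = in3 AND s1 = 0 AND 0 = 0
s3 = in0 NOR s2 = 1 NOR 0 = 0
s4 = in1 OR s3 = 0 OR 0 = 0
s5 = in5 OR s4 = 0 OR 0 = 0
s6 = s5 OR s1 = 0 OR 0 = 0
s7 = NOT s6 = NOT 0 = 1
So s7 = 1 as required.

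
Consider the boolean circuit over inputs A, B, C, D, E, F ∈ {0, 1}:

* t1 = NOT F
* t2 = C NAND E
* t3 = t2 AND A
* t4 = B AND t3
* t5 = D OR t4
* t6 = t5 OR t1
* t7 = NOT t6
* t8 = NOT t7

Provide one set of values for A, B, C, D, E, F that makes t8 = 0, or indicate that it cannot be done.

t8 = NOT t7 must be 0, so t7 = 1.
Check with A=0, B=1, C=0, D=0, E=0, F=1:
t1 = NOT F = NOT 1 = 0
t2 = C NAND E = 0 NAND 0 = 1
t3 = t2 AND A = 1 AND 0 = 0
t4 = B AND t3 = 1 AND 0 = 0
t5 = D OR t4 = 0 OR 0 = 0
t6 = t5 OR t1 = 0 OR 0 = 0
t7 = NOT t6 = NOT 0 = 1
t8 = NOT t7 = NOT 1 = 0
So t8 = 0 as required.

A=0, B=1, C=0, D=0, E=0, F=1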